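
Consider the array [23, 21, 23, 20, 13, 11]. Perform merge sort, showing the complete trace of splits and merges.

Merge sort trace:

Split: [23, 21, 23, 20, 13, 11] -> [23, 21, 23] and [20, 13, 11]
  Split: [23, 21, 23] -> [23] and [21, 23]
    Split: [21, 23] -> [21] and [23]
    Merge: [21] + [23] -> [21, 23]
  Merge: [23] + [21, 23] -> [21, 23, 23]
  Split: [20, 13, 11] -> [20] and [13, 11]
    Split: [13, 11] -> [13] and [11]
    Merge: [13] + [11] -> [11, 13]
  Merge: [20] + [11, 13] -> [11, 13, 20]
Merge: [21, 23, 23] + [11, 13, 20] -> [11, 13, 20, 21, 23, 23]

Final sorted array: [11, 13, 20, 21, 23, 23]

The merge sort proceeds by recursively splitting the array and merging sorted halves.
After all merges, the sorted array is [11, 13, 20, 21, 23, 23].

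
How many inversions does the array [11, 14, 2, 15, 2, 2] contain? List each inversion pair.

Finding inversions in [11, 14, 2, 15, 2, 2]:

(0, 2): arr[0]=11 > arr[2]=2
(0, 4): arr[0]=11 > arr[4]=2
(0, 5): arr[0]=11 > arr[5]=2
(1, 2): arr[1]=14 > arr[2]=2
(1, 4): arr[1]=14 > arr[4]=2
(1, 5): arr[1]=14 > arr[5]=2
(3, 4): arr[3]=15 > arr[4]=2
(3, 5): arr[3]=15 > arr[5]=2

Total inversions: 8

The array has 8 inversion(s): (0,2), (0,4), (0,5), (1,2), (1,4), (1,5), (3,4), (3,5). Each pair (i,j) satisfies i < j and arr[i] > arr[j].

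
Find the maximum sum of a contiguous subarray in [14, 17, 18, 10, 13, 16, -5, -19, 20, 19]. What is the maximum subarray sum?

Using Kadane's algorithm on [14, 17, 18, 10, 13, 16, -5, -19, 20, 19]:

Scanning through the array:
Position 1 (value 17): max_ending_here = 31, max_so_far = 31
Position 2 (value 18): max_ending_here = 49, max_so_far = 49
Position 3 (value 10): max_ending_here = 59, max_so_far = 59
Position 4 (value 13): max_ending_here = 72, max_so_far = 72
Position 5 (value 16): max_ending_here = 88, max_so_far = 88
Position 6 (value -5): max_ending_here = 83, max_so_far = 88
Position 7 (value -19): max_ending_here = 64, max_so_far = 88
Position 8 (value 20): max_ending_here = 84, max_so_far = 88
Position 9 (value 19): max_ending_here = 103, max_so_far = 103

Maximum subarray: [14, 17, 18, 10, 13, 16, -5, -19, 20, 19]
Maximum sum: 103

The maximum subarray is [14, 17, 18, 10, 13, 16, -5, -19, 20, 19] with sum 103. This subarray runs from index 0 to index 9.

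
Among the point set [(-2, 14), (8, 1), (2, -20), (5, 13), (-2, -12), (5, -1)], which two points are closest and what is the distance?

Computing all pairwise distances among 6 points:

d((-2, 14), (8, 1)) = 16.4012
d((-2, 14), (2, -20)) = 34.2345
d((-2, 14), (5, 13)) = 7.0711
d((-2, 14), (-2, -12)) = 26.0
d((-2, 14), (5, -1)) = 16.5529
d((8, 1), (2, -20)) = 21.8403
d((8, 1), (5, 13)) = 12.3693
d((8, 1), (-2, -12)) = 16.4012
d((8, 1), (5, -1)) = 3.6056 <-- minimum
d((2, -20), (5, 13)) = 33.1361
d((2, -20), (-2, -12)) = 8.9443
d((2, -20), (5, -1)) = 19.2354
d((5, 13), (-2, -12)) = 25.9615
d((5, 13), (5, -1)) = 14.0
d((-2, -12), (5, -1)) = 13.0384

Closest pair: (8, 1) and (5, -1) with distance 3.6056

The closest pair is (8, 1) and (5, -1) with Euclidean distance 3.6056. For 6 points, brute-force pairwise comparison is shown above. For large n, the divide-and-conquer algorithm (sort by x, recurse on halves, check the dividing strip) achieves O(n log n).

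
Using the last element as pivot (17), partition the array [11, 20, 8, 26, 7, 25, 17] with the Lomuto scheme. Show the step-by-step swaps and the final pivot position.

Lomuto partition with pivot = 17:

Initial array: [11, 20, 8, 26, 7, 25, 17]

arr[0]=11 <= 17: swap with position 0, array becomes [11, 20, 8, 26, 7, 25, 17]
arr[1]=20 > 17: no swap
arr[2]=8 <= 17: swap with position 1, array becomes [11, 8, 20, 26, 7, 25, 17]
arr[3]=26 > 17: no swap
arr[4]=7 <= 17: swap with position 2, array becomes [11, 8, 7, 26, 20, 25, 17]
arr[5]=25 > 17: no swap

Place pivot at position 3: [11, 8, 7, 17, 20, 25, 26]
Pivot position: 3

After partitioning with pivot 17, the array becomes [11, 8, 7, 17, 20, 25, 26]. The pivot is placed at index 3. All elements to the left of the pivot are <= 17, and all elements to the right are > 17.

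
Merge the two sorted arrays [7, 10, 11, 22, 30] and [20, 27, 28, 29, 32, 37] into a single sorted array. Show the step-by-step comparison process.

Merging process:

Compare 7 vs 20: take 7 from left. Merged: [7]
Compare 10 vs 20: take 10 from left. Merged: [7, 10]
Compare 11 vs 20: take 11 from left. Merged: [7, 10, 11]
Compare 22 vs 20: take 20 from right. Merged: [7, 10, 11, 20]
Compare 22 vs 27: take 22 from left. Merged: [7, 10, 11, 20, 22]
Compare 30 vs 27: take 27 from right. Merged: [7, 10, 11, 20, 22, 27]
Compare 30 vs 28: take 28 from right. Merged: [7, 10, 11, 20, 22, 27, 28]
Compare 30 vs 29: take 29 from right. Merged: [7, 10, 11, 20, 22, 27, 28, 29]
Compare 30 vs 32: take 30 from left. Merged: [7, 10, 11, 20, 22, 27, 28, 29, 30]
Append remaining from right: [32, 37]. Merged: [7, 10, 11, 20, 22, 27, 28, 29, 30, 32, 37]

Final merged array: [7, 10, 11, 20, 22, 27, 28, 29, 30, 32, 37]
Total comparisons: 9

The merged array is [7, 10, 11, 20, 22, 27, 28, 29, 30, 32, 37], requiring 9 comparisons. The merge step runs in O(n) time where n is the total number of elements.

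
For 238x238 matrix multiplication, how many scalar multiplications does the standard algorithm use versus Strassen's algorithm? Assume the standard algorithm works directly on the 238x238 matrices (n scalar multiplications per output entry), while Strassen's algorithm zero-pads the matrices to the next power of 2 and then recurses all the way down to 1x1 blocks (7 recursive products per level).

Matrix multiplication for 238x238 matrices:

Strassen's algorithm requires power-of-2 dimensions. Pad 238x238 to 256x256 (next power of 2).

Standard algorithm: 238^3 = 13481272 multiplications
Strassen's algorithm: 7^(log2(256)) = 7^8 = 5764801 multiplications
Savings: 13481272 - 5764801 = 7716471 multiplications

Standard: 13481272 multiplications (238^3). Strassen: 5764801 multiplications (7^8, after padding to 256x256). Strassen reduces 8 recursive multiplications to 7 at each level.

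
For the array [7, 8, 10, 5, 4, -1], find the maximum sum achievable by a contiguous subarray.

Using Kadane's algorithm on [7, 8, 10, 5, 4, -1]:

Scanning through the array:
Position 1 (value 8): max_ending_here = 15, max_so_far = 15
Position 2 (value 10): max_ending_here = 25, max_so_far = 25
Position 3 (value 5): max_ending_here = 30, max_so_far = 30
Position 4 (value 4): max_ending_here = 34, max_so_far = 34
Position 5 (value -1): max_ending_here = 33, max_so_far = 34

Maximum subarray: [7, 8, 10, 5, 4]
Maximum sum: 34

The maximum subarray is [7, 8, 10, 5, 4] with sum 34. This subarray runs from index 0 to index 4.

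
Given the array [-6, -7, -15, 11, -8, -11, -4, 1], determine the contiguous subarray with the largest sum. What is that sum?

Using Kadane's algorithm on [-6, -7, -15, 11, -8, -11, -4, 1]:

Scanning through the array:
Position 1 (value -7): max_ending_here = -7, max_so_far = -6
Position 2 (value -15): max_ending_here = -15, max_so_far = -6
Position 3 (value 11): max_ending_here = 11, max_so_far = 11
Position 4 (value -8): max_ending_here = 3, max_so_far = 11
Position 5 (value -11): max_ending_here = -8, max_so_far = 11
Position 6 (value -4): max_ending_here = -4, max_so_far = 11
Position 7 (value 1): max_ending_here = 1, max_so_far = 11

Maximum subarray: [11]
Maximum sum: 11

The maximum subarray is [11] with sum 11. This subarray runs from index 3 to index 3.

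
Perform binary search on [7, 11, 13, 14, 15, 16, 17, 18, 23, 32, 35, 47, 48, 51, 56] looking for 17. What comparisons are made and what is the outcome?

Binary search for 17 in [7, 11, 13, 14, 15, 16, 17, 18, 23, 32, 35, 47, 48, 51, 56]:

lo=0, hi=14, mid=7, arr[mid]=18 -> 18 > 17, search left half
lo=0, hi=6, mid=3, arr[mid]=14 -> 14 < 17, search right half
lo=4, hi=6, mid=5, arr[mid]=16 -> 16 < 17, search right half
lo=6, hi=6, mid=6, arr[mid]=17 -> Found target at index 6!

Binary search finds 17 at index 6 after 4 comparisons. The search repeatedly halves the search space by comparing with the middle element.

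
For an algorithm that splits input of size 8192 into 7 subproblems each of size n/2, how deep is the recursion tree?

For divide and conquer with division factor 2:

Problem sizes at each level:
Level 0: 8192
Level 1: 4096
Level 2: 2048
Level 3: 1024
Level 4: 512
Level 5: 256
Level 6: 128
Level 7: 64
Level 8: 32
Level 9: 16
Level 10: 8
Level 11: 4
Level 12: 2
Level 13: 1

The root is level 0 and the size-1 base case is level 13 (the tree spans levels 0 through 13, i.e. 14 levels counting the root), so the depth is the number of divisions: log_2(8192) = 13

The recursion tree depth is log_2(8192) = 13. At each level, the problem size is divided by 2, so it takes 13 divisions to reduce to a base case of size 1. The algorithm makes 7 recursive calls at each level.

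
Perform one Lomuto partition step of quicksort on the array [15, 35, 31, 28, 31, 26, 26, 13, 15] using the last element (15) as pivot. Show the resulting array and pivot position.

Lomuto partition with pivot = 15:

Initial array: [15, 35, 31, 28, 31, 26, 26, 13, 15]

arr[0]=15 <= 15: swap with position 0, array becomes [15, 35, 31, 28, 31, 26, 26, 13, 15]
arr[1]=35 > 15: no swap
arr[2]=31 > 15: no swap
arr[3]=28 > 15: no swap
arr[4]=31 > 15: no swap
arr[5]=26 > 15: no swap
arr[6]=26 > 15: no swap
arr[7]=13 <= 15: swap with position 1, array becomes [15, 13, 31, 28, 31, 26, 26, 35, 15]

Place pivot at position 2: [15, 13, 15, 28, 31, 26, 26, 35, 31]
Pivot position: 2

After partitioning with pivot 15, the array becomes [15, 13, 15, 28, 31, 26, 26, 35, 31]. The pivot is placed at index 2. All elements to the left of the pivot are <= 15, and all elements to the right are > 15.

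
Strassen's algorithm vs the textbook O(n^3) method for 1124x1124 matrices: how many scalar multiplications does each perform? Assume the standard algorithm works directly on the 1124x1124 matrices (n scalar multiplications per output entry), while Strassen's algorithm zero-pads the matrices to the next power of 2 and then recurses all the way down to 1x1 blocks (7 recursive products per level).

Matrix multiplication for 1124x1124 matrices:

Strassen's algorithm requires power-of-2 dimensions. Pad 1124x1124 to 2048x2048 (next power of 2).

Standard algorithm: 1124^3 = 1420034624 multiplications
Strassen's algorithm: 7^(log2(2048)) = 7^11 = 1977326743 multiplications
Difference: 1420034624 - 1977326743 = -557292119 (Strassen uses MORE here due to padding overhead — for small or just-over-power-of-2 n, padding can outweigh the per-level savings)

Standard: 1420034624 multiplications (1124^3). Strassen: 1977326743 multiplications (7^11, after padding to 2048x2048). Strassen reduces 8 recursive multiplications to 7 at each level.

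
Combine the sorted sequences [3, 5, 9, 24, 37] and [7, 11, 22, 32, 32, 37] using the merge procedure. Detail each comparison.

Merging process:

Compare 3 vs 7: take 3 from left. Merged: [3]
Compare 5 vs 7: take 5 from left. Merged: [3, 5]
Compare 9 vs 7: take 7 from right. Merged: [3, 5, 7]
Compare 9 vs 11: take 9 from left. Merged: [3, 5, 7, 9]
Compare 24 vs 11: take 11 from right. Merged: [3, 5, 7, 9, 11]
Compare 24 vs 22: take 22 from right. Merged: [3, 5, 7, 9, 11, 22]
Compare 24 vs 32: take 24 from left. Merged: [3, 5, 7, 9, 11, 22, 24]
Compare 37 vs 32: take 32 from right. Merged: [3, 5, 7, 9, 11, 22, 24, 32]
Compare 37 vs 32: take 32 from right. Merged: [3, 5, 7, 9, 11, 22, 24, 32, 32]
Compare 37 vs 37: take 37 from left. Merged: [3, 5, 7, 9, 11, 22, 24, 32, 32, 37]
Append remaining from right: [37]. Merged: [3, 5, 7, 9, 11, 22, 24, 32, 32, 37, 37]

Final merged array: [3, 5, 7, 9, 11, 22, 24, 32, 32, 37, 37]
Total comparisons: 10

The merged array is [3, 5, 7, 9, 11, 22, 24, 32, 32, 37, 37], requiring 10 comparisons. The merge step runs in O(n) time where n is the total number of elements.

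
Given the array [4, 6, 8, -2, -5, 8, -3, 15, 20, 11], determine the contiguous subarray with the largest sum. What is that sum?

Using Kadane's algorithm on [4, 6, 8, -2, -5, 8, -3, 15, 20, 11]:

Scanning through the array:
Position 1 (value 6): max_ending_here = 10, max_so_far = 10
Position 2 (value 8): max_ending_here = 18, max_so_far = 18
Position 3 (value -2): max_ending_here = 16, max_so_far = 18
Position 4 (value -5): max_ending_here = 11, max_so_far = 18
Position 5 (value 8): max_ending_here = 19, max_so_far = 19
Position 6 (value -3): max_ending_here = 16, max_so_far = 19
Position 7 (value 15): max_ending_here = 31, max_so_far = 31
Position 8 (value 20): max_ending_here = 51, max_so_far = 51
Position 9 (value 11): max_ending_here = 62, max_so_far = 62

Maximum subarray: [4, 6, 8, -2, -5, 8, -3, 15, 20, 11]
Maximum sum: 62

The maximum subarray is [4, 6, 8, -2, -5, 8, -3, 15, 20, 11] with sum 62. This subarray runs from index 0 to index 9.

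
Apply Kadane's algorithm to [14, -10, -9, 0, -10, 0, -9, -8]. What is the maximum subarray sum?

Using Kadane's algorithm on [14, -10, -9, 0, -10, 0, -9, -8]:

Scanning through the array:
Position 1 (value -10): max_ending_here = 4, max_so_far = 14
Position 2 (value -9): max_ending_here = -5, max_so_far = 14
Position 3 (value 0): max_ending_here = 0, max_so_far = 14
Position 4 (value -10): max_ending_here = -10, max_so_far = 14
Position 5 (value 0): max_ending_here = 0, max_so_far = 14
Position 6 (value -9): max_ending_here = -9, max_so_far = 14
Position 7 (value -8): max_ending_here = -8, max_so_far = 14

Maximum subarray: [14]
Maximum sum: 14

The maximum subarray is [14] with sum 14. This subarray runs from index 0 to index 0.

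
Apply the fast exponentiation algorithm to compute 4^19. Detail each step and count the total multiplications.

Computing 4^19 by squaring (build up from 4^1; each line after the first costs one multiplication):

4^1 = 4
4^2 = (4^1)^2 = 4^2 = 16
4^4 = (4^2)^2 = 16^2 = 256
4^8 = (4^4)^2 = 256^2 = 65536
4^9 = 4 * 4^8 = 4 * 65536 = 262144
4^18 = (4^9)^2 = 262144^2 = 68719476736
4^19 = 4 * 4^18 = 4 * 68719476736 = 274877906944

Result: 274877906944
Multiplications needed: 6 (6 lines after 4^1)

4^19 = 274877906944. Using exponentiation by squaring, this requires 6 multiplications. The key idea: if the exponent is even, square the half-power; if odd, multiply by the base once.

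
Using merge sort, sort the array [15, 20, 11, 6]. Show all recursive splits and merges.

Merge sort trace:

Split: [15, 20, 11, 6] -> [15, 20] and [11, 6]
  Split: [15, 20] -> [15] and [20]
  Merge: [15] + [20] -> [15, 20]
  Split: [11, 6] -> [11] and [6]
  Merge: [11] + [6] -> [6, 11]
Merge: [15, 20] + [6, 11] -> [6, 11, 15, 20]

Final sorted array: [6, 11, 15, 20]

The merge sort proceeds by recursively splitting the array and merging sorted halves.
After all merges, the sorted array is [6, 11, 15, 20].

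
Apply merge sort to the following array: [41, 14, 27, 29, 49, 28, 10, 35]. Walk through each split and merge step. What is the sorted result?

Merge sort trace:

Split: [41, 14, 27, 29, 49, 28, 10, 35] -> [41, 14, 27, 29] and [49, 28, 10, 35]
  Split: [41, 14, 27, 29] -> [41, 14] and [27, 29]
    Split: [41, 14] -> [41] and [14]
    Merge: [41] + [14] -> [14, 41]
    Split: [27, 29] -> [27] and [29]
    Merge: [27] + [29] -> [27, 29]
  Merge: [14, 41] + [27, 29] -> [14, 27, 29, 41]
  Split: [49, 28, 10, 35] -> [49, 28] and [10, 35]
    Split: [49, 28] -> [49] and [28]
    Merge: [49] + [28] -> [28, 49]
    Split: [10, 35] -> [10] and [35]
    Merge: [10] + [35] -> [10, 35]
  Merge: [28, 49] + [10, 35] -> [10, 28, 35, 49]
Merge: [14, 27, 29, 41] + [10, 28, 35, 49] -> [10, 14, 27, 28, 29, 35, 41, 49]

Final sorted array: [10, 14, 27, 28, 29, 35, 41, 49]

The merge sort proceeds by recursively splitting the array and merging sorted halves.
After all merges, the sorted array is [10, 14, 27, 28, 29, 35, 41, 49].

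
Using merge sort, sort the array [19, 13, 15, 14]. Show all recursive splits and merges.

Merge sort trace:

Split: [19, 13, 15, 14] -> [19, 13] and [15, 14]
  Split: [19, 13] -> [19] and [13]
  Merge: [19] + [13] -> [13, 19]
  Split: [15, 14] -> [15] and [14]
  Merge: [15] + [14] -> [14, 15]
Merge: [13, 19] + [14, 15] -> [13, 14, 15, 19]

Final sorted array: [13, 14, 15, 19]

The merge sort proceeds by recursively splitting the array and merging sorted halves.
After all merges, the sorted array is [13, 14, 15, 19].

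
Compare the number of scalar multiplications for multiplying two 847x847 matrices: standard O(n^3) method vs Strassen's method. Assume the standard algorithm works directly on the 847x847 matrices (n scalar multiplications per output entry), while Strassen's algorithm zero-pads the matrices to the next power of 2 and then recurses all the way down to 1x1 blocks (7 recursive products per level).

Matrix multiplication for 847x847 matrices:

Strassen's algorithm requires power-of-2 dimensions. Pad 847x847 to 1024x1024 (next power of 2).

Standard algorithm: 847^3 = 607645423 multiplications
Strassen's algorithm: 7^(log2(1024)) = 7^10 = 282475249 multiplications
Savings: 607645423 - 282475249 = 325170174 multiplications

Standard: 607645423 multiplications (847^3). Strassen: 282475249 multiplications (7^10, after padding to 1024x1024). Strassen reduces 8 recursive multiplications to 7 at each level.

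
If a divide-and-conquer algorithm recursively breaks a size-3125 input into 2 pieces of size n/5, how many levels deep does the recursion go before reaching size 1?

For divide and conquer with division factor 5:

Problem sizes at each level:
Level 0: 3125
Level 1: 625
Level 2: 125
Level 3: 25
Level 4: 5
Level 5: 1

The root is level 0 and the size-1 base case is level 5 (the tree spans levels 0 through 5, i.e. 6 levels counting the root), so the depth is the number of divisions: log_5(3125) = 5

The recursion tree depth is log_5(3125) = 5. At each level, the problem size is divided by 5, so it takes 5 divisions to reduce to a base case of size 1. The algorithm makes 2 recursive calls at each level.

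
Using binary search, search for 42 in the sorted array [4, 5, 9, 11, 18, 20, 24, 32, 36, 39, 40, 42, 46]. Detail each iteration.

Binary search for 42 in [4, 5, 9, 11, 18, 20, 24, 32, 36, 39, 40, 42, 46]:

lo=0, hi=12, mid=6, arr[mid]=24 -> 24 < 42, search right half
lo=7, hi=12, mid=9, arr[mid]=39 -> 39 < 42, search right half
lo=10, hi=12, mid=11, arr[mid]=42 -> Found target at index 11!

Binary search finds 42 at index 11 after 3 comparisons. The search repeatedly halves the search space by comparing with the middle element.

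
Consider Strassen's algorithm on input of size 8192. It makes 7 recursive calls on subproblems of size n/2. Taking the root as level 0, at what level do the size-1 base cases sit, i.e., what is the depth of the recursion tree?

For divide and conquer with division factor 2:

Problem sizes at each level:
Level 0: 8192
Level 1: 4096
Level 2: 2048
Level 3: 1024
Level 4: 512
Level 5: 256
Level 6: 128
Level 7: 64
Level 8: 32
Level 9: 16
Level 10: 8
Level 11: 4
Level 12: 2
Level 13: 1

The root is level 0 and the size-1 base case is level 13 (the tree spans levels 0 through 13, i.e. 14 levels counting the root), so the depth is the number of divisions: log_2(8192) = 13

The recursion tree depth is log_2(8192) = 13. At each level, the problem size is divided by 2, so it takes 13 divisions to reduce to a base case of size 1. The algorithm makes 7 recursive calls at each level.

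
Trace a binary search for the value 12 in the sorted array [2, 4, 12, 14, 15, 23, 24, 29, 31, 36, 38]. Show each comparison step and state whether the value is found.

Binary search for 12 in [2, 4, 12, 14, 15, 23, 24, 29, 31, 36, 38]:

lo=0, hi=10, mid=5, arr[mid]=23 -> 23 > 12, search left half
lo=0, hi=4, mid=2, arr[mid]=12 -> Found target at index 2!

Binary search finds 12 at index 2 after 2 comparisons. The search repeatedly halves the search space by comparing with the middle element.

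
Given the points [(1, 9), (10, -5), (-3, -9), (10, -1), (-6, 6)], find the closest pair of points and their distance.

Computing all pairwise distances among 5 points:

d((1, 9), (10, -5)) = 16.6433
d((1, 9), (-3, -9)) = 18.4391
d((1, 9), (10, -1)) = 13.4536
d((1, 9), (-6, 6)) = 7.6158
d((10, -5), (-3, -9)) = 13.6015
d((10, -5), (10, -1)) = 4.0 <-- minimum
d((10, -5), (-6, 6)) = 19.4165
d((-3, -9), (10, -1)) = 15.2643
d((-3, -9), (-6, 6)) = 15.2971
d((10, -1), (-6, 6)) = 17.4642

Closest pair: (10, -5) and (10, -1) with distance 4.0

The closest pair is (10, -5) and (10, -1) with Euclidean distance 4.0. For 5 points, brute-force pairwise comparison is shown above. For large n, the divide-and-conquer algorithm (sort by x, recurse on halves, check the dividing strip) achieves O(n log n).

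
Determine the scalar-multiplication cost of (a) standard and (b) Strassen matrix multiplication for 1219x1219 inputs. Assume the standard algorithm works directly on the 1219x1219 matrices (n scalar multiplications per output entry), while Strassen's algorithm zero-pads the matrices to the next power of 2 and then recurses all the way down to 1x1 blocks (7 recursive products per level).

Matrix multiplication for 1219x1219 matrices:

Strassen's algorithm requires power-of-2 dimensions. Pad 1219x1219 to 2048x2048 (next power of 2).

Standard algorithm: 1219^3 = 1811386459 multiplications
Strassen's algorithm: 7^(log2(2048)) = 7^11 = 1977326743 multiplications
Difference: 1811386459 - 1977326743 = -165940284 (Strassen uses MORE here due to padding overhead — for small or just-over-power-of-2 n, padding can outweigh the per-level savings)

Standard: 1811386459 multiplications (1219^3). Strassen: 1977326743 multiplications (7^11, after padding to 2048x2048). Strassen reduces 8 recursive multiplications to 7 at each level.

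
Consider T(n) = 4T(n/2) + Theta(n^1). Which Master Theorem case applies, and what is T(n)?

Master Theorem for T(n) = 4T(n/2) + O(n^1):

a = 4, b = 2, c = 1
log_b(a) = log_2(4) = 2.0000

Case 1: c = 1 < log_2(4) = 2.0000
T(n) = O(n^(log_2 4)) = O(n^2)

For T(n) = 4T(n/2) + O(n^1): log_2(4) = 2.0000. This is Case 1 of the Master Theorem (c < log_b(a), work dominated by leaves), giving O(n^2).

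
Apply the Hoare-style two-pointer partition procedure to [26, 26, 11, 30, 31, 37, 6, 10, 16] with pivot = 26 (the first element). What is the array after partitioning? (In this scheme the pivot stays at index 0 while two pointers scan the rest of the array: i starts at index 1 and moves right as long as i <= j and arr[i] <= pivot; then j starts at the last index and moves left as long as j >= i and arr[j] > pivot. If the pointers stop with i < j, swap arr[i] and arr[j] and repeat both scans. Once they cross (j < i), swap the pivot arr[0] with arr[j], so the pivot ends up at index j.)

Hoare-style two-pointer partition with pivot = 26:

Initial array: [26, 26, 11, 30, 31, 37, 6, 10, 16]

Pointers start at i = 1, j = 8.
i stops at index 3 (arr[3]=30 > 26), j stops at index 8 (arr[8]=16 <= 26): swap arr[3] and arr[8], array becomes [26, 26, 11, 16, 31, 37, 6, 10, 30]
i stops at index 4 (arr[4]=31 > 26), j stops at index 7 (arr[7]=10 <= 26): swap arr[4] and arr[7], array becomes [26, 26, 11, 16, 10, 37, 6, 31, 30]
i stops at index 5 (arr[5]=37 > 26), j stops at index 6 (arr[6]=6 <= 26): swap arr[5] and arr[6], array becomes [26, 26, 11, 16, 10, 6, 37, 31, 30]
i ends at 6, j ends at 5: the pointers have crossed (j < i), so scanning stops.

Swap pivot arr[0] with arr[5] to place pivot at position 5: [6, 26, 11, 16, 10, 26, 37, 31, 30]
Pivot position: 5

After partitioning with pivot 26, the array becomes [6, 26, 11, 16, 10, 26, 37, 31, 30]. The pivot is placed at index 5. All elements to the left of the pivot are <= 26, and all elements to the right are > 26.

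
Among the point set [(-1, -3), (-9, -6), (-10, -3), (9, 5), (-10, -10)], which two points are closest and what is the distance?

Computing all pairwise distances among 5 points:

d((-1, -3), (-9, -6)) = 8.544
d((-1, -3), (-10, -3)) = 9.0
d((-1, -3), (9, 5)) = 12.8062
d((-1, -3), (-10, -10)) = 11.4018
d((-9, -6), (-10, -3)) = 3.1623 <-- minimum
d((-9, -6), (9, 5)) = 21.095
d((-9, -6), (-10, -10)) = 4.1231
d((-10, -3), (9, 5)) = 20.6155
d((-10, -3), (-10, -10)) = 7.0
d((9, 5), (-10, -10)) = 24.2074

Closest pair: (-9, -6) and (-10, -3) with distance 3.1623

The closest pair is (-9, -6) and (-10, -3) with Euclidean distance 3.1623. For 5 points, brute-force pairwise comparison is shown above. For large n, the divide-and-conquer algorithm (sort by x, recurse on halves, check the dividing strip) achieves O(n log n).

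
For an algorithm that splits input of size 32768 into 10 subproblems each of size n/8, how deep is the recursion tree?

For divide and conquer with division factor 8:

Problem sizes at each level:
Level 0: 32768
Level 1: 4096
Level 2: 512
Level 3: 64
Level 4: 8
Level 5: 1

The root is level 0 and the size-1 base case is level 5 (the tree spans levels 0 through 5, i.e. 6 levels counting the root), so the depth is the number of divisions: log_8(32768) = 5

The recursion tree depth is log_8(32768) = 5. At each level, the problem size is divided by 8, so it takes 5 divisions to reduce to a base case of size 1. The algorithm makes 10 recursive calls at each level.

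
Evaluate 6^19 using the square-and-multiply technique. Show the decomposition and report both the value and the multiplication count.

Computing 6^19 by squaring (build up from 6^1; each line after the first costs one multiplication):

6^1 = 6
6^2 = (6^1)^2 = 6^2 = 36
6^4 = (6^2)^2 = 36^2 = 1296
6^8 = (6^4)^2 = 1296^2 = 1679616
6^9 = 6 * 6^8 = 6 * 1679616 = 10077696
6^18 = (6^9)^2 = 10077696^2 = 101559956668416
6^19 = 6 * 6^18 = 6 * 101559956668416 = 609359740010496

Result: 609359740010496
Multiplications needed: 6 (6 lines after 6^1)

6^19 = 609359740010496. Using exponentiation by squaring, this requires 6 multiplications. The key idea: if the exponent is even, square the half-power; if odd, multiply by the base once.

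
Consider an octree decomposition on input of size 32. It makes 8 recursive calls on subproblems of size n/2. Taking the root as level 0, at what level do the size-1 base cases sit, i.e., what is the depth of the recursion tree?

For divide and conquer with division factor 2:

Problem sizes at each level:
Level 0: 32
Level 1: 16
Level 2: 8
Level 3: 4
Level 4: 2
Level 5: 1

The root is level 0 and the size-1 base case is level 5 (the tree spans levels 0 through 5, i.e. 6 levels counting the root), so the depth is the number of divisions: log_2(32) = 5

The recursion tree depth is log_2(32) = 5. At each level, the problem size is divided by 2, so it takes 5 divisions to reduce to a base case of size 1. The algorithm makes 8 recursive calls at each level.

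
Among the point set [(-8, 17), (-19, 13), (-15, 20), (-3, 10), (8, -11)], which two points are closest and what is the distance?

Computing all pairwise distances among 5 points:

d((-8, 17), (-19, 13)) = 11.7047
d((-8, 17), (-15, 20)) = 7.6158 <-- minimum
d((-8, 17), (-3, 10)) = 8.6023
d((-8, 17), (8, -11)) = 32.249
d((-19, 13), (-15, 20)) = 8.0623
d((-19, 13), (-3, 10)) = 16.2788
d((-19, 13), (8, -11)) = 36.1248
d((-15, 20), (-3, 10)) = 15.6205
d((-15, 20), (8, -11)) = 38.6005
d((-3, 10), (8, -11)) = 23.7065

Closest pair: (-8, 17) and (-15, 20) with distance 7.6158

The closest pair is (-8, 17) and (-15, 20) with Euclidean distance 7.6158. For 5 points, brute-force pairwise comparison is shown above. For large n, the divide-and-conquer algorithm (sort by x, recurse on halves, check the dividing strip) achieves O(n log n).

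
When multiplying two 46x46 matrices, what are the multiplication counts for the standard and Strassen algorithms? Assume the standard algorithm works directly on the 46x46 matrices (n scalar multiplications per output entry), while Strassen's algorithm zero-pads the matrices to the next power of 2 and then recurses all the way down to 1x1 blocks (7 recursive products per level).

Matrix multiplication for 46x46 matrices:

Strassen's algorithm requires power-of-2 dimensions. Pad 46x46 to 64x64 (next power of 2).

Standard algorithm: 46^3 = 97336 multiplications
Strassen's algorithm: 7^(log2(64)) = 7^6 = 117649 multiplications
Difference: 97336 - 117649 = -20313 (Strassen uses MORE here due to padding overhead — for small or just-over-power-of-2 n, padding can outweigh the per-level savings)

Standard: 97336 multiplications (46^3). Strassen: 117649 multiplications (7^6, after padding to 64x64). Strassen reduces 8 recursive multiplications to 7 at each level.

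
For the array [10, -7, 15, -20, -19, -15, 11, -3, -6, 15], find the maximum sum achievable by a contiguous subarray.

Using Kadane's algorithm on [10, -7, 15, -20, -19, -15, 11, -3, -6, 15]:

Scanning through the array:
Position 1 (value -7): max_ending_here = 3, max_so_far = 10
Position 2 (value 15): max_ending_here = 18, max_so_far = 18
Position 3 (value -20): max_ending_here = -2, max_so_far = 18
Position 4 (value -19): max_ending_here = -19, max_so_far = 18
Position 5 (value -15): max_ending_here = -15, max_so_far = 18
Position 6 (value 11): max_ending_here = 11, max_so_far = 18
Position 7 (value -3): max_ending_here = 8, max_so_far = 18
Position 8 (value -6): max_ending_here = 2, max_so_far = 18
Position 9 (value 15): max_ending_here = 17, max_so_far = 18

Maximum subarray: [10, -7, 15]
Maximum sum: 18

The maximum subarray is [10, -7, 15] with sum 18. This subarray runs from index 0 to index 2.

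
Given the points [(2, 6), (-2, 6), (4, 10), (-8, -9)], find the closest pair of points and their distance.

Computing all pairwise distances among 4 points:

d((2, 6), (-2, 6)) = 4.0 <-- minimum
d((2, 6), (4, 10)) = 4.4721
d((2, 6), (-8, -9)) = 18.0278
d((-2, 6), (4, 10)) = 7.2111
d((-2, 6), (-8, -9)) = 16.1555
d((4, 10), (-8, -9)) = 22.4722

Closest pair: (2, 6) and (-2, 6) with distance 4.0

The closest pair is (2, 6) and (-2, 6) with Euclidean distance 4.0. For 4 points, brute-force pairwise comparison is shown above. For large n, the divide-and-conquer algorithm (sort by x, recurse on halves, check the dividing strip) achieves O(n log n).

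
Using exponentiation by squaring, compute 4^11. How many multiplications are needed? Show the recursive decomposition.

Computing 4^11 by squaring (build up from 4^1; each line after the first costs one multiplication):

4^1 = 4
4^2 = (4^1)^2 = 4^2 = 16
4^4 = (4^2)^2 = 16^2 = 256
4^5 = 4 * 4^4 = 4 * 256 = 1024
4^10 = (4^5)^2 = 1024^2 = 1048576
4^11 = 4 * 4^10 = 4 * 1048576 = 4194304

Result: 4194304
Multiplications needed: 5 (5 lines after 4^1)

4^11 = 4194304. Using exponentiation by squaring, this requires 5 multiplications. The key idea: if the exponent is even, square the half-power; if odd, multiply by the base once.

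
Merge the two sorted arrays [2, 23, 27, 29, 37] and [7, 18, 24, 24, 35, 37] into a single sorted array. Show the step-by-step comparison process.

Merging process:

Compare 2 vs 7: take 2 from left. Merged: [2]
Compare 23 vs 7: take 7 from right. Merged: [2, 7]
Compare 23 vs 18: take 18 from right. Merged: [2, 7, 18]
Compare 23 vs 24: take 23 from left. Merged: [2, 7, 18, 23]
Compare 27 vs 24: take 24 from right. Merged: [2, 7, 18, 23, 24]
Compare 27 vs 24: take 24 from right. Merged: [2, 7, 18, 23, 24, 24]
Compare 27 vs 35: take 27 from left. Merged: [2, 7, 18, 23, 24, 24, 27]
Compare 29 vs 35: take 29 from left. Merged: [2, 7, 18, 23, 24, 24, 27, 29]
Compare 37 vs 35: take 35 from right. Merged: [2, 7, 18, 23, 24, 24, 27, 29, 35]
Compare 37 vs 37: take 37 from left. Merged: [2, 7, 18, 23, 24, 24, 27, 29, 35, 37]
Append remaining from right: [37]. Merged: [2, 7, 18, 23, 24, 24, 27, 29, 35, 37, 37]

Final merged array: [2, 7, 18, 23, 24, 24, 27, 29, 35, 37, 37]
Total comparisons: 10

The merged array is [2, 7, 18, 23, 24, 24, 27, 29, 35, 37, 37], requiring 10 comparisons. The merge step runs in O(n) time where n is the total number of elements.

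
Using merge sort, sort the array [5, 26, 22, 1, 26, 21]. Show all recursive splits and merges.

Merge sort trace:

Split: [5, 26, 22, 1, 26, 21] -> [5, 26, 22] and [1, 26, 21]
  Split: [5, 26, 22] -> [5] and [26, 22]
    Split: [26, 22] -> [26] and [22]
    Merge: [26] + [22] -> [22, 26]
  Merge: [5] + [22, 26] -> [5, 22, 26]
  Split: [1, 26, 21] -> [1] and [26, 21]
    Split: [26, 21] -> [26] and [21]
    Merge: [26] + [21] -> [21, 26]
  Merge: [1] + [21, 26] -> [1, 21, 26]
Merge: [5, 22, 26] + [1, 21, 26] -> [1, 5, 21, 22, 26, 26]

Final sorted array: [1, 5, 21, 22, 26, 26]

The merge sort proceeds by recursively splitting the array and merging sorted halves.
After all merges, the sorted array is [1, 5, 21, 22, 26, 26].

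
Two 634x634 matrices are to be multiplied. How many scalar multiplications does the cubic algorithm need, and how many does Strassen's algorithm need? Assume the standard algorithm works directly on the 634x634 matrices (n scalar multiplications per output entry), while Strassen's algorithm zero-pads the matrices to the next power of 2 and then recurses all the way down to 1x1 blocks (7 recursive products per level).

Matrix multiplication for 634x634 matrices:

Strassen's algorithm requires power-of-2 dimensions. Pad 634x634 to 1024x1024 (next power of 2).

Standard algorithm: 634^3 = 254840104 multiplications
Strassen's algorithm: 7^(log2(1024)) = 7^10 = 282475249 multiplications
Difference: 254840104 - 282475249 = -27635145 (Strassen uses MORE here due to padding overhead — for small or just-over-power-of-2 n, padding can outweigh the per-level savings)

Standard: 254840104 multiplications (634^3). Strassen: 282475249 multiplications (7^10, after padding to 1024x1024). Strassen reduces 8 recursive multiplications to 7 at each level.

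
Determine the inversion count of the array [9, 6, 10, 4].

Finding inversions in [9, 6, 10, 4]:

(0, 1): arr[0]=9 > arr[1]=6
(0, 3): arr[0]=9 > arr[3]=4
(1, 3): arr[1]=6 > arr[3]=4
(2, 3): arr[2]=10 > arr[3]=4

Total inversions: 4

The array has 4 inversion(s): (0,1), (0,3), (1,3), (2,3). Each pair (i,j) satisfies i < j and arr[i] > arr[j].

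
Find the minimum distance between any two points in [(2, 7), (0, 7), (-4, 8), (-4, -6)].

Computing all pairwise distances among 4 points:

d((2, 7), (0, 7)) = 2.0 <-- minimum
d((2, 7), (-4, 8)) = 6.0828
d((2, 7), (-4, -6)) = 14.3178
d((0, 7), (-4, 8)) = 4.1231
d((0, 7), (-4, -6)) = 13.6015
d((-4, 8), (-4, -6)) = 14.0

Closest pair: (2, 7) and (0, 7) with distance 2.0

The closest pair is (2, 7) and (0, 7) with Euclidean distance 2.0. For 4 points, brute-force pairwise comparison is shown above. For large n, the divide-and-conquer algorithm (sort by x, recurse on halves, check the dividing strip) achieves O(n log n).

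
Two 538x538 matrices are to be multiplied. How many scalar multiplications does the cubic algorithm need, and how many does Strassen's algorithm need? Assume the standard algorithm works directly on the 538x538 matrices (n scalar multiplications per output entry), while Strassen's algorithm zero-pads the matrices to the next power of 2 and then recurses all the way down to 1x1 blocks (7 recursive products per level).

Matrix multiplication for 538x538 matrices:

Strassen's algorithm requires power-of-2 dimensions. Pad 538x538 to 1024x1024 (next power of 2).

Standard algorithm: 538^3 = 155720872 multiplications
Strassen's algorithm: 7^(log2(1024)) = 7^10 = 282475249 multiplications
Difference: 155720872 - 282475249 = -126754377 (Strassen uses MORE here due to padding overhead — for small or just-over-power-of-2 n, padding can outweigh the per-level savings)

Standard: 155720872 multiplications (538^3). Strassen: 282475249 multiplications (7^10, after padding to 1024x1024). Strassen reduces 8 recursive multiplications to 7 at each level.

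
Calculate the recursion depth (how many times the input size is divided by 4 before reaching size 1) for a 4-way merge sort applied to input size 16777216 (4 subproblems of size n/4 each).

For divide and conquer with division factor 4:

Problem sizes at each level:
Level 0: 16777216
Level 1: 4194304
Level 2: 1048576
Level 3: 262144
Level 4: 65536
Level 5: 16384
Level 6: 4096
Level 7: 1024
Level 8: 256
Level 9: 64
Level 10: 16
Level 11: 4
Level 12: 1

The root is level 0 and the size-1 base case is level 12 (the tree spans levels 0 through 12, i.e. 13 levels counting the root), so the depth is the number of divisions: log_4(16777216) = 12

The recursion tree depth is log_4(16777216) = 12. At each level, the problem size is divided by 4, so it takes 12 divisions to reduce to a base case of size 1. The algorithm makes 4 recursive calls at each level.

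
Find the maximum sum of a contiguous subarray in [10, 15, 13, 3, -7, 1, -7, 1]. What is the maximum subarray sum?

Using Kadane's algorithm on [10, 15, 13, 3, -7, 1, -7, 1]:

Scanning through the array:
Position 1 (value 15): max_ending_here = 25, max_so_far = 25
Position 2 (value 13): max_ending_here = 38, max_so_far = 38
Position 3 (value 3): max_ending_here = 41, max_so_far = 41
Position 4 (value -7): max_ending_here = 34, max_so_far = 41
Position 5 (value 1): max_ending_here = 35, max_so_far = 41
Position 6 (value -7): max_ending_here = 28, max_so_far = 41
Position 7 (value 1): max_ending_here = 29, max_so_far = 41

Maximum subarray: [10, 15, 13, 3]
Maximum sum: 41

The maximum subarray is [10, 15, 13, 3] with sum 41. This subarray runs from index 0 to index 3.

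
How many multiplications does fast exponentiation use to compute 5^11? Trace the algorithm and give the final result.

Computing 5^11 by squaring (build up from 5^1; each line after the first costs one multiplication):

5^1 = 5
5^2 = (5^1)^2 = 5^2 = 25
5^4 = (5^2)^2 = 25^2 = 625
5^5 = 5 * 5^4 = 5 * 625 = 3125
5^10 = (5^5)^2 = 3125^2 = 9765625
5^11 = 5 * 5^10 = 5 * 9765625 = 48828125

Result: 48828125
Multiplications needed: 5 (5 lines after 5^1)

5^11 = 48828125. Using exponentiation by squaring, this requires 5 multiplications. The key idea: if the exponent is even, square the half-power; if odd, multiply by the base once.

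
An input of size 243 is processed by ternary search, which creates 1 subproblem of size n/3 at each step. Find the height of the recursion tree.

For divide and conquer with division factor 3:

Problem sizes at each level:
Level 0: 243
Level 1: 81
Level 2: 27
Level 3: 9
Level 4: 3
Level 5: 1

The root is level 0 and the size-1 base case is level 5 (the tree spans levels 0 through 5, i.e. 6 levels counting the root), so the depth is the number of divisions: log_3(243) = 5

The recursion tree depth is log_3(243) = 5. At each level, the problem size is divided by 3, so it takes 5 divisions to reduce to a base case of size 1. The algorithm makes 1 recursive call at each level.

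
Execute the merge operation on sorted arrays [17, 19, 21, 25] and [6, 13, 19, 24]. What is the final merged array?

Merging process:

Compare 17 vs 6: take 6 from right. Merged: [6]
Compare 17 vs 13: take 13 from right. Merged: [6, 13]
Compare 17 vs 19: take 17 from left. Merged: [6, 13, 17]
Compare 19 vs 19: take 19 from left. Merged: [6, 13, 17, 19]
Compare 21 vs 19: take 19 from right. Merged: [6, 13, 17, 19, 19]
Compare 21 vs 24: take 21 from left. Merged: [6, 13, 17, 19, 19, 21]
Compare 25 vs 24: take 24 from right. Merged: [6, 13, 17, 19, 19, 21, 24]
Append remaining from left: [25]. Merged: [6, 13, 17, 19, 19, 21, 24, 25]

Final merged array: [6, 13, 17, 19, 19, 21, 24, 25]
Total comparisons: 7

The merged array is [6, 13, 17, 19, 19, 21, 24, 25], requiring 7 comparisons. The merge step runs in O(n) time where n is the total number of elements.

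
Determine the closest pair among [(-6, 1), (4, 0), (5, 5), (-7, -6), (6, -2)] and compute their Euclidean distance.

Computing all pairwise distances among 5 points:

d((-6, 1), (4, 0)) = 10.0499
d((-6, 1), (5, 5)) = 11.7047
d((-6, 1), (-7, -6)) = 7.0711
d((-6, 1), (6, -2)) = 12.3693
d((4, 0), (5, 5)) = 5.099
d((4, 0), (-7, -6)) = 12.53
d((4, 0), (6, -2)) = 2.8284 <-- minimum
d((5, 5), (-7, -6)) = 16.2788
d((5, 5), (6, -2)) = 7.0711
d((-7, -6), (6, -2)) = 13.6015

Closest pair: (4, 0) and (6, -2) with distance 2.8284

The closest pair is (4, 0) and (6, -2) with Euclidean distance 2.8284. For 5 points, brute-force pairwise comparison is shown above. For large n, the divide-and-conquer algorithm (sort by x, recurse on halves, check the dividing strip) achieves O(n log n).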